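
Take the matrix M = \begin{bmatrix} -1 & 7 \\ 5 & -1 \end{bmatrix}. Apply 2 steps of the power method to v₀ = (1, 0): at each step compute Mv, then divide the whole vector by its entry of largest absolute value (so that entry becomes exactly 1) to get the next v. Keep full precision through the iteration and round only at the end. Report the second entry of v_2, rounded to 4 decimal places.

-0.2778

Mv0 = (-1.00000, 5.00000); divide by 5.00000 → v1 = (-0.20000, 1.00000)
Mv1 = (7.20000, -2.00000); divide by 7.20000 → v2 = (1.00000, -0.27778)
Requested entry of v2: -10/36 = -0.2778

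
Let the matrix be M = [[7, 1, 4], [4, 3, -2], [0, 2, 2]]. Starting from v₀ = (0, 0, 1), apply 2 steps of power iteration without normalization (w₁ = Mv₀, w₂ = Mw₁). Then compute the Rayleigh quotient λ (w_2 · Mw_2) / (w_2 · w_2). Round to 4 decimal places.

λ ≈ 7.7349

w1 = Mv₀ = (7·0 + 1·0 + 4·1; 4·0 + 3·0 + (-2)·1; 0·0 + 2·0 + 2·1) = (4, -2, 2)
w2 = Mw1 = (7·4 + 1·(-2) + 4·2; 4·4 + 3·(-2) + (-2)·2; 0·4 + 2·(-2) + 2·2) = (34, 6, 0)
Mw2 = (244, 154, 12)
w2·Mw2 = 34·244 + 6·154 + 0·12 = 9220; w2·w2 = 34·34 + 6·6 + 0·0 = 1192
λ ≈ 9220/1192 = 7.7349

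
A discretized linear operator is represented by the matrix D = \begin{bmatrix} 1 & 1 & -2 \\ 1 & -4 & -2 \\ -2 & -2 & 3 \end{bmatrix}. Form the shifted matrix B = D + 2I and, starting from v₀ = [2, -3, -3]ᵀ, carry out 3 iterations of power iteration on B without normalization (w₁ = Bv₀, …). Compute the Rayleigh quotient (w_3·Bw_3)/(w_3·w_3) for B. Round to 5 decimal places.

B = D + 2I has rows (3, 1, -2); (1, -2, -2); (-2, -2, 5)
w1 = Bv₀ = (3·2 + 1·(-3) + (-2)·(-3); 1·2 + (-2)·(-3) + (-2)·(-3); (-2)·2 + (-2)·(-3) + 5·(-3)) = (9, 14, -13)
w2 = Bw1 = (3·9 + 1·14 + (-2)·(-13); 1·9 + (-2)·14 + (-2)·(-13); (-2)·9 + (-2)·14 + 5·(-13)) = (67, 7, -111)
w3 = Bw2 = (430, 275, -703)
Bw3 = (2971, 1286, -4925)
w3·Bw3 = 5093455; w3·w3 = 754734; μ ≈ 5093455/754734 = 6.74868

6.74868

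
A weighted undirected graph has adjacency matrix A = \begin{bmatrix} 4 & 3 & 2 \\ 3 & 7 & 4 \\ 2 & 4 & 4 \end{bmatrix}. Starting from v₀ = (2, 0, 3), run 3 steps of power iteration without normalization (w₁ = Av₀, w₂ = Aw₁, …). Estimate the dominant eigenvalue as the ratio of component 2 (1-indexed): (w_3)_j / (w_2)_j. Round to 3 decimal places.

w1 = Av₀ = (14, 18, 16)
w2 = Aw1 = (142, 232, 164)
w3 = Aw2 = (1592, 2706, 1868)
Ratio at component: 2706 / 232 = 11.664

λ ≈ 11.664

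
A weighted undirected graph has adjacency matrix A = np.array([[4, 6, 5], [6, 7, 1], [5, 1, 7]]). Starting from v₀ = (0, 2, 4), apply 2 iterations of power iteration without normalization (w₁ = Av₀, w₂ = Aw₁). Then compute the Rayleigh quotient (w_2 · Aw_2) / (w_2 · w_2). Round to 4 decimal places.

13.9719

w1 = Av₀ = (32, 18, 30)
w2 = Aw1 = (386, 348, 388)
Aw2 = (5572, 5140, 4994)
w2·Aw2 = 386·5572 + 348·5140 + 388·4994 = 5877184; w2·w2 = 386·386 + 348·348 + 388·388 = 420644
λ ≈ 5877184/420644 = 13.9719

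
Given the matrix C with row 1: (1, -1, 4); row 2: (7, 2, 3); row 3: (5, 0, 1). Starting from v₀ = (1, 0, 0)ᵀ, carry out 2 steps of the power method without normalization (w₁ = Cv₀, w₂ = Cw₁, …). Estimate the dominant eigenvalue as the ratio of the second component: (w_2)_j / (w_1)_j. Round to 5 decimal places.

w1 = Cv₀ = (1·1 + (-1)·0 + 4·0; 7·1 + 2·0 + 3·0; 5·1 + 0·0 + 1·0) = (1, 7, 5)
w2 = Cw1 = (1·1 + (-1)·7 + 4·5; 7·1 + 2·7 + 3·5; 5·1 + 0·7 + 1·5) = (14, 36, 10)
Ratio at component: 36 / 7 = 5.14286

5.14286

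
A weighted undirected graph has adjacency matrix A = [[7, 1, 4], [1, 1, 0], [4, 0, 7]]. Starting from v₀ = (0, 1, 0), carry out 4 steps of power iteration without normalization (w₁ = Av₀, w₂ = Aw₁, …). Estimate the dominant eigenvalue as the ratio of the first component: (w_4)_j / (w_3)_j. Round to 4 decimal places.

10.3784

w1 = Av₀ = (7·0 + 1·1 + 4·0; 1·0 + 1·1 + 0·0; 4·0 + 0·1 + 7·0) = (1, 1, 0)
w2 = Aw1 = (7·1 + 1·1 + 4·0; 1·1 + 1·1 + 0·0; 4·1 + 0·1 + 7·0) = (8, 2, 4)
w3 = Aw2 = (74, 10, 60)
w4 = Aw3 = (768, 84, 716)
Ratio at component: 768 / 74 = 10.3784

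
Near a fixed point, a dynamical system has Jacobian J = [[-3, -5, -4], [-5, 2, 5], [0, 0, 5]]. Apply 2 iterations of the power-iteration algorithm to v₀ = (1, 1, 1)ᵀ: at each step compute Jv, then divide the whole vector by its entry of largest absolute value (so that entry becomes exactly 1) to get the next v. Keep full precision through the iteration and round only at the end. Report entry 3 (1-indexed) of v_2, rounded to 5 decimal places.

0.28090

Jv0 = (-12.000000, 2.000000, 5.000000); divide by -12.000000 → v1 = (1.000000, -0.166667, -0.416667)
Jv1 = (-0.500000, -7.416667, -2.083333); divide by -7.416667 → v2 = (0.067416, 1.000000, 0.280899)
Requested entry of v2: 25/89 = 0.28090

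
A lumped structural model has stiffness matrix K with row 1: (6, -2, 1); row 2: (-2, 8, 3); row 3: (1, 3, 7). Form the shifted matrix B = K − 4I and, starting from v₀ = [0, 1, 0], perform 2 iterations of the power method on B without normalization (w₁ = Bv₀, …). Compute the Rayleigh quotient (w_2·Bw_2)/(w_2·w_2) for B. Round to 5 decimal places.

μ ≈ 6.71629

B = K − 4I has rows (2, -2, 1); (-2, 4, 3); (1, 3, 3)
w1 = Bv₀ = (2·0 + (-2)·1 + 1·0; (-2)·0 + 4·1 + 3·0; 1·0 + 3·1 + 3·0) = (-2, 4, 3)
w2 = Bw1 = (2·(-2) + (-2)·4 + 1·3; (-2)·(-2) + 4·4 + 3·3; 1·(-2) + 3·4 + 3·3) = (-9, 29, 19)
Bw2 = (-57, 191, 135)
w2·Bw2 = 8617; w2·w2 = 1283; μ ≈ 8617/1283 = 6.71629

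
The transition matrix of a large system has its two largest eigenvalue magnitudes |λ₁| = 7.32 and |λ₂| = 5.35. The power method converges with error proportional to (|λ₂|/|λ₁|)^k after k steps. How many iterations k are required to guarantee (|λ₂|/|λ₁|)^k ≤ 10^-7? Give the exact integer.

|λ₂/λ₁| = 5.35/7.32 = 0.73087
Need k ≥ ln(10^-7) / ln(0.73087) = -16.1181 / -0.3135 ≈ 51.411
Smallest integer k satisfying the bound: 52

52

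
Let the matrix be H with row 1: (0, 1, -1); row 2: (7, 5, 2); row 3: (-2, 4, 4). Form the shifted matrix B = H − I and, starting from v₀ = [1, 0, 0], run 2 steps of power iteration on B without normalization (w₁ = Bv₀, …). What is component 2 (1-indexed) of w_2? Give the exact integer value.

B = H − I has rows (-1, 1, -1); (7, 4, 2); (-2, 4, 3)
w1 = Bv₀ = ((-1)·1 + 1·0 + (-1)·0; 7·1 + 4·0 + 2·0; (-2)·1 + 4·0 + 3·0) = (-1, 7, -2)
w2 = Bw1 = ((-1)·(-1) + 1·7 + (-1)·(-2); 7·(-1) + 4·7 + 2·(-2); (-2)·(-1) + 4·7 + 3·(-2)) = (10, 17, 24)
Requested component of w2: 17

17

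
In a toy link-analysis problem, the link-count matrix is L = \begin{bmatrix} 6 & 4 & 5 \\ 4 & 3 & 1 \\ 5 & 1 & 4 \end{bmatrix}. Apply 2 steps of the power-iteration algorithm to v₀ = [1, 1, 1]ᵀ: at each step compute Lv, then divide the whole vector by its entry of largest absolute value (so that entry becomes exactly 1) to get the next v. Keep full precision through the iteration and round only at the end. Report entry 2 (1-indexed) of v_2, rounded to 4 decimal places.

0.5465

Lv0 = (15.00000, 8.00000, 10.00000); divide by 15.00000 → v1 = (1.00000, 0.53333, 0.66667)
Lv1 = (11.46667, 6.26667, 8.20000); divide by 11.46667 → v2 = (1.00000, 0.54651, 0.71512)
Requested entry of v2: 94/172 = 0.5465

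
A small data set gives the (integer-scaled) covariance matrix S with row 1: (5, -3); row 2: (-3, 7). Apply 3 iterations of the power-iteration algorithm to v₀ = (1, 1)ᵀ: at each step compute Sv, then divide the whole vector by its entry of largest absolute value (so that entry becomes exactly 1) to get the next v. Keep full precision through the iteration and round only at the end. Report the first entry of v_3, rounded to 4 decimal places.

Sv0 = (2.00000, 4.00000); divide by 4.00000 → v1 = (0.50000, 1.00000)
Sv1 = (-0.50000, 5.50000); divide by 5.50000 → v2 = (-0.09091, 1.00000)
Sv2 = (-3.45455, 7.27273); divide by 7.27273 → v3 = (-0.47500, 1.00000)
Requested entry of v3: -76/160 = -0.4750

-0.4750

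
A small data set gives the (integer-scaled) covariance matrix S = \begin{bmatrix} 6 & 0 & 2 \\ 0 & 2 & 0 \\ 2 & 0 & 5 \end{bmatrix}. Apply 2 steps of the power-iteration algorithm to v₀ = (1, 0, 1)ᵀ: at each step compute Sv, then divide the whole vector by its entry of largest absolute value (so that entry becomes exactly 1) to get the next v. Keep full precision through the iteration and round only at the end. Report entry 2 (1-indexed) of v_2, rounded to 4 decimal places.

0.0000

Sv0 = (8.00000, 0.00000, 7.00000); divide by 8.00000 → v1 = (1.00000, 0.00000, 0.87500)
Sv1 = (7.75000, 0.00000, 6.37500); divide by 7.75000 → v2 = (1.00000, 0.00000, 0.82258)
Requested entry of v2: 0/62 = 0.0000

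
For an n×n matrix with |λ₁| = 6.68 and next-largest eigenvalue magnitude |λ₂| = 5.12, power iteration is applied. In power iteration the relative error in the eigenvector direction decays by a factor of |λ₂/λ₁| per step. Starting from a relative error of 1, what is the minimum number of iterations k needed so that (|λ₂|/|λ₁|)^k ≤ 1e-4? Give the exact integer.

|λ₂/λ₁| = 5.12/6.68 = 0.76647
Need k ≥ ln(1e-4) / ln(0.76647) = -9.2103 / -0.2660 ≈ 34.630
Smallest integer k satisfying the bound: 35

35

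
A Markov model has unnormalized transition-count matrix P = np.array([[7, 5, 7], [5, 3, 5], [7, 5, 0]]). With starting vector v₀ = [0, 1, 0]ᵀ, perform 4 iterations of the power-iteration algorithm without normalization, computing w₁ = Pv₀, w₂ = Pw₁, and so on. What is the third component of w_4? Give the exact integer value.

w1 = Pv₀ = (7·0 + 5·1 + 7·0; 5·0 + 3·1 + 5·0; 7·0 + 5·1 + 0·0) = (5, 3, 5)
w2 = Pw1 = (7·5 + 5·3 + 7·5; 5·5 + 3·3 + 5·5; 7·5 + 5·3 + 0·5) = (85, 59, 50)
w3 = Pw2 = (1240, 852, 890)
w4 = Pw3 = (19170, 13206, 12940)
The requested component of w4 is 12940.

12940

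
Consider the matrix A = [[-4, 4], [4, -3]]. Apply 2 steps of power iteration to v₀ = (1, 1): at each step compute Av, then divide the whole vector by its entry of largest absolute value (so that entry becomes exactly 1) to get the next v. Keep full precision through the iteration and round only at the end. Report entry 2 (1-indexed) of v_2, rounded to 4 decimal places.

Av0 = (0.00000, 1.00000); divide by 1.00000 → v1 = (0.00000, 1.00000)
Av1 = (4.00000, -3.00000); divide by 4.00000 → v2 = (1.00000, -0.75000)
Requested entry of v2: -3/4 = -0.7500

-0.7500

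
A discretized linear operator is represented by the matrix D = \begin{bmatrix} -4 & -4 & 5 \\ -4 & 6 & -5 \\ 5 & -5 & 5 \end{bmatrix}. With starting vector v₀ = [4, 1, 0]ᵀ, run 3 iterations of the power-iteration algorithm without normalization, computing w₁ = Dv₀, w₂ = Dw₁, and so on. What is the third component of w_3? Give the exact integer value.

w1 = Dv₀ = ((-4)·4 + (-4)·1 + 5·0; (-4)·4 + 6·1 + (-5)·0; 5·4 + (-5)·1 + 5·0) = (-20, -10, 15)
w2 = Dw1 = ((-4)·(-20) + (-4)·(-10) + 5·15; (-4)·(-20) + 6·(-10) + (-5)·15; 5·(-20) + (-5)·(-10) + 5·15) = (195, -55, 25)
w3 = Dw2 = (-435, -1235, 1375)
The requested component of w3 is 1375.

1375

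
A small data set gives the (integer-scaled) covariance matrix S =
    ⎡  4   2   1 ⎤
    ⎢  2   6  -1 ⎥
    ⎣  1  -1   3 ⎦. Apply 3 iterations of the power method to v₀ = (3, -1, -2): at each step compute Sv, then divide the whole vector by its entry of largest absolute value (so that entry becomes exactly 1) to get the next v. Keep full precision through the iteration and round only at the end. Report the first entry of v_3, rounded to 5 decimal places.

Sv0 = (8.000000, 2.000000, -2.000000); divide by 8.000000 → v1 = (1.000000, 0.250000, -0.250000)
Sv1 = (4.250000, 3.750000, 0.000000); divide by 4.250000 → v2 = (1.000000, 0.882353, 0.000000)
Sv2 = (5.764706, 7.294118, 0.117647); divide by 7.294118 → v3 = (0.790323, 1.000000, 0.016129)
Requested entry of v3: 196/248 = 0.79032

0.79032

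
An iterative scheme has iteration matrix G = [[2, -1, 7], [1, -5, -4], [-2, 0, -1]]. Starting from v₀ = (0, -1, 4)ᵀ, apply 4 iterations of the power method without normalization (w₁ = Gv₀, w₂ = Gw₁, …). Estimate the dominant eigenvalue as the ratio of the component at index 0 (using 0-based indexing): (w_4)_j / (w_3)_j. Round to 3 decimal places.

1.881

w1 = Gv₀ = (29, -11, -4)
w2 = Gw1 = (41, 100, -54)
w3 = Gw2 = (-396, -243, -28)
w4 = Gw3 = (-745, 931, 820)
Ratio at component: -745 / -396 = 1.881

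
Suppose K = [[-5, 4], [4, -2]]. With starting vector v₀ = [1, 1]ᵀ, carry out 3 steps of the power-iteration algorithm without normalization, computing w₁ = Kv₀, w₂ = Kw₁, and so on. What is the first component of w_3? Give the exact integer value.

-97

w1 = Kv₀ = ((-5)·1 + 4·1; 4·1 + (-2)·1) = (-1, 2)
w2 = Kw1 = ((-5)·(-1) + 4·2; 4·(-1) + (-2)·2) = (13, -8)
w3 = Kw2 = (-97, 68)
The requested component of w3 is -97.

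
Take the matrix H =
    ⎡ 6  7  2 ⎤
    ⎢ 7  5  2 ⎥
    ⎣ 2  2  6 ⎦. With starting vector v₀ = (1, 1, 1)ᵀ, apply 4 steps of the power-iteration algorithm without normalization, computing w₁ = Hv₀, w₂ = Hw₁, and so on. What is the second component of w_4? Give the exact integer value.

36306

w1 = Hv₀ = (6·1 + 7·1 + 2·1; 7·1 + 5·1 + 2·1; 2·1 + 2·1 + 6·1) = (15, 14, 10)
w2 = Hw1 = (6·15 + 7·14 + 2·10; 7·15 + 5·14 + 2·10; 2·15 + 2·14 + 6·10) = (208, 195, 118)
w3 = Hw2 = (2849, 2667, 1514)
w4 = Hw3 = (38791, 36306, 20116)
The requested component of w4 is 36306.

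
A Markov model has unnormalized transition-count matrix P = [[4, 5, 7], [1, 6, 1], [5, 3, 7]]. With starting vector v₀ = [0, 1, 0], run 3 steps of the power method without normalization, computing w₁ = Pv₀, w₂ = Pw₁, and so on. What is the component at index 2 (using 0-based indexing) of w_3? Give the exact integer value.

935

w1 = Pv₀ = (5, 6, 3)
w2 = Pw1 = (71, 44, 64)
w3 = Pw2 = (952, 399, 935)
The requested component of w3 is 935.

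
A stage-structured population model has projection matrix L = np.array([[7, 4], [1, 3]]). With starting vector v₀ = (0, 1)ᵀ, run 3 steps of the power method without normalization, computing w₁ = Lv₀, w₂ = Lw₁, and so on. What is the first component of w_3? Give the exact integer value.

w1 = Lv₀ = (7·0 + 4·1; 1·0 + 3·1) = (4, 3)
w2 = Lw1 = (7·4 + 4·3; 1·4 + 3·3) = (40, 13)
w3 = Lw2 = (332, 79)
The requested component of w3 is 332.

332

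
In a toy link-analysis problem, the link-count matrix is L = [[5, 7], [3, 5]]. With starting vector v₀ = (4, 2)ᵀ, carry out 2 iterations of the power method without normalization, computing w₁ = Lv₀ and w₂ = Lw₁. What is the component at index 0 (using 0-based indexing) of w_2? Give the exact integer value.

324

w1 = Lv₀ = (34, 22)
w2 = Lw1 = (324, 212)
The requested component of w2 is 324.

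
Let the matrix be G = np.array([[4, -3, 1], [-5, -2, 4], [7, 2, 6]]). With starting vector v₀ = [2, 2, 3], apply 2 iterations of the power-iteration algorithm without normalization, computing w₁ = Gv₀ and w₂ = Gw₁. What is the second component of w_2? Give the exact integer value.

123

w1 = Gv₀ = (5, -2, 36)
w2 = Gw1 = (62, 123, 247)
The requested component of w2 is 123.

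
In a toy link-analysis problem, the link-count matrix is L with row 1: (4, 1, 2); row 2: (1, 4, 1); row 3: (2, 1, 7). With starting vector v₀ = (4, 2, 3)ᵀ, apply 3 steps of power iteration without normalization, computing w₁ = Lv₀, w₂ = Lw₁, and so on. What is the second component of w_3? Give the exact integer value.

913

w1 = Lv₀ = (4·4 + 1·2 + 2·3; 1·4 + 4·2 + 1·3; 2·4 + 1·2 + 7·3) = (24, 15, 31)
w2 = Lw1 = (4·24 + 1·15 + 2·31; 1·24 + 4·15 + 1·31; 2·24 + 1·15 + 7·31) = (173, 115, 280)
w3 = Lw2 = (1367, 913, 2421)
The requested component of w3 is 913.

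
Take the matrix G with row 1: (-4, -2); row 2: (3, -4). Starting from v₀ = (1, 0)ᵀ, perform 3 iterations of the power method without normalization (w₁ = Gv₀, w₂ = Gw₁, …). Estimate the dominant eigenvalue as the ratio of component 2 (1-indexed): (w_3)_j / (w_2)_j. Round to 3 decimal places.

w1 = Gv₀ = ((-4)·1 + (-2)·0; 3·1 + (-4)·0) = (-4, 3)
w2 = Gw1 = ((-4)·(-4) + (-2)·3; 3·(-4) + (-4)·3) = (10, -24)
w3 = Gw2 = (8, 126)
Ratio at component: 126 / -24 = -5.250

λ ≈ -5.250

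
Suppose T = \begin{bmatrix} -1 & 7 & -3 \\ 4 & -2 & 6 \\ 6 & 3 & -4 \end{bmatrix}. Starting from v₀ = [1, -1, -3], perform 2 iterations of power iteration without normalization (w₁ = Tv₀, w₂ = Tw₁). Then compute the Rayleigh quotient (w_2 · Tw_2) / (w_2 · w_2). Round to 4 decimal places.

-7.8709

w1 = Tv₀ = ((-1)·1 + 7·(-1) + (-3)·(-3); 4·1 + (-2)·(-1) + 6·(-3); 6·1 + 3·(-1) + (-4)·(-3)) = (1, -12, 15)
w2 = Tw1 = ((-1)·1 + 7·(-12) + (-3)·15; 4·1 + (-2)·(-12) + 6·15; 6·1 + 3·(-12) + (-4)·15) = (-130, 118, -90)
Tw2 = (1226, -1296, -66)
w2·Tw2 = (-130)·1226 + 118·(-1296) + (-90)·(-66) = -306368; w2·w2 = (-130)·(-130) + 118·118 + (-90)·(-90) = 38924
λ ≈ -306368/38924 = -7.8709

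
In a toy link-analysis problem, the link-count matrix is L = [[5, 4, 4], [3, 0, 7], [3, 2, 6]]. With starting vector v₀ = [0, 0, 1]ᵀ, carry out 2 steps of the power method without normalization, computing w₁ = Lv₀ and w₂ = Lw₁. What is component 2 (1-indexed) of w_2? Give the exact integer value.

54

w1 = Lv₀ = (5·0 + 4·0 + 4·1; 3·0 + 0·0 + 7·1; 3·0 + 2·0 + 6·1) = (4, 7, 6)
w2 = Lw1 = (5·4 + 4·7 + 4·6; 3·4 + 0·7 + 7·6; 3·4 + 2·7 + 6·6) = (72, 54, 62)
The requested component of w2 is 54.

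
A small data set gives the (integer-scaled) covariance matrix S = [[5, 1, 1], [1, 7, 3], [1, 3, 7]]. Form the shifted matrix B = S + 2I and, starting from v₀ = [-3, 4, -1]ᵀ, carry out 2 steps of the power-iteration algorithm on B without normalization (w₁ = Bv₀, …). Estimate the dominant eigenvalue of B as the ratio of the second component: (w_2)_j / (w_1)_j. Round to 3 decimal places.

8.400

B = S + 2I has rows (7, 1, 1); (1, 9, 3); (1, 3, 9)
w1 = Bv₀ = (7·(-3) + 1·4 + 1·(-1); 1·(-3) + 9·4 + 3·(-1); 1·(-3) + 3·4 + 9·(-1)) = (-18, 30, 0)
w2 = Bw1 = (7·(-18) + 1·30 + 1·0; 1·(-18) + 9·30 + 3·0; 1·(-18) + 3·30 + 9·0) = (-96, 252, 72)
Ratio: 252/30 = 8.400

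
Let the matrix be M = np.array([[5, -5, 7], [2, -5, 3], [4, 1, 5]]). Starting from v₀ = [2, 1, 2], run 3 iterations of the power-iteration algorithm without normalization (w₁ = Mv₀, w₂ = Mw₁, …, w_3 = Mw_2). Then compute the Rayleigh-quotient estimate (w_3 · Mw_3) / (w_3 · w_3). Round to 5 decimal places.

w1 = Mv₀ = (5·2 + (-5)·1 + 7·2; 2·2 + (-5)·1 + 3·2; 4·2 + 1·1 + 5·2) = (19, 5, 19)
w2 = Mw1 = (5·19 + (-5)·5 + 7·19; 2·19 + (-5)·5 + 3·19; 4·19 + 1·5 + 5·19) = (203, 70, 176)
w3 = Mw2 = (1897, 584, 1762)
Mw3 = (18899, 6160, 16982)
w3·Mw3 = 1897·18899 + 584·6160 + 1762·16982 = 69371127; w3·w3 = 1897·1897 + 584·584 + 1762·1762 = 7044309
λ ≈ 69371127/7044309 = 9.84783

λ ≈ 9.84783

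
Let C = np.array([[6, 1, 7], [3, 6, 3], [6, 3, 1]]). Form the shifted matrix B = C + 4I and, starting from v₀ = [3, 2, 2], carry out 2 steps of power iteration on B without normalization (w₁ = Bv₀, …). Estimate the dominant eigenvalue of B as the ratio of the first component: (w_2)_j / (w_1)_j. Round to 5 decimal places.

μ ≈ 15.93478

B = C + 4I has rows (10, 1, 7); (3, 10, 3); (6, 3, 5)
w1 = Bv₀ = (46, 35, 34)
w2 = Bw1 = (733, 590, 551)
Ratio: 733/46 = 15.93478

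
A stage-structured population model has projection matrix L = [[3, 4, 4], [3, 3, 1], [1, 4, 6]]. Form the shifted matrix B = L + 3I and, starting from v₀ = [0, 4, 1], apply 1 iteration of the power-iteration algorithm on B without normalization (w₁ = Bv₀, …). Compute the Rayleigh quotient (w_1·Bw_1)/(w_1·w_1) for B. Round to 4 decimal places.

12.6667

B = L + 3I has rows (6, 4, 4); (3, 6, 1); (1, 4, 9)
w1 = Bv₀ = (6·0 + 4·4 + 4·1; 3·0 + 6·4 + 1·1; 1·0 + 4·4 + 9·1) = (20, 25, 25)
Bw1 = (320, 235, 345)
w1·Bw1 = 20900; w1·w1 = 1650; μ ≈ 20900/1650 = 12.6667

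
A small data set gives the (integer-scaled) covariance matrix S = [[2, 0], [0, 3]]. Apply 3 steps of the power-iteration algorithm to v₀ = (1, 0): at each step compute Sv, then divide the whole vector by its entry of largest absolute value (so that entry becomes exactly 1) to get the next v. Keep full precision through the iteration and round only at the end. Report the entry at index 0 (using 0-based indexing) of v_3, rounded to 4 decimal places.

1.0000

Sv0 = (2.00000, 0.00000); divide by 2.00000 → v1 = (1.00000, 0.00000)
Sv1 = (2.00000, 0.00000); divide by 2.00000 → v2 = (1.00000, 0.00000)
Sv2 = (2.00000, 0.00000); divide by 2.00000 → v3 = (1.00000, 0.00000)
Requested entry of v3: 8/8 = 1.0000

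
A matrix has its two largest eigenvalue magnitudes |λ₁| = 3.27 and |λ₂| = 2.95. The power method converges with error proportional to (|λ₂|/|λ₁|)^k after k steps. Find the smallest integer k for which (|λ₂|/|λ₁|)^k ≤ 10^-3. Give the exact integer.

|λ₂/λ₁| = 2.95/3.27 = 0.90214
Need k ≥ ln(10^-3) / ln(0.90214) = -6.9078 / -0.1030 ≈ 67.075
Smallest integer k satisfying the bound: 68

68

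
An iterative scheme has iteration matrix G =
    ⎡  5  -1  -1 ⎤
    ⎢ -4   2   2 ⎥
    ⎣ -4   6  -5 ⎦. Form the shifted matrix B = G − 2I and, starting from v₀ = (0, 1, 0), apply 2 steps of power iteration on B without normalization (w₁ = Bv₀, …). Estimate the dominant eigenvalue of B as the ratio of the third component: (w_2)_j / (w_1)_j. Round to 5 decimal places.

B = G − 2I has rows (3, -1, -1); (-4, 0, 2); (-4, 6, -7)
w1 = Bv₀ = (3·0 + (-1)·1 + (-1)·0; (-4)·0 + 0·1 + 2·0; (-4)·0 + 6·1 + (-7)·0) = (-1, 0, 6)
w2 = Bw1 = (3·(-1) + (-1)·0 + (-1)·6; (-4)·(-1) + 0·0 + 2·6; (-4)·(-1) + 6·0 + (-7)·6) = (-9, 16, -38)
Ratio: -38/6 = -6.33333

μ ≈ -6.33333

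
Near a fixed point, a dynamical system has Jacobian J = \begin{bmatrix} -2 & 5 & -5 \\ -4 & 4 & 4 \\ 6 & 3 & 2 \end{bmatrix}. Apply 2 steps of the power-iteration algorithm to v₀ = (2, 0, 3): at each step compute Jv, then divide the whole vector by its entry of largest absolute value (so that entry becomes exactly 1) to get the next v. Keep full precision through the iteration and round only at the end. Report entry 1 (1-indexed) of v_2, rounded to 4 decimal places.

Jv0 = (-19.00000, 4.00000, 18.00000); divide by -19.00000 → v1 = (1.00000, -0.21053, -0.94737)
Jv1 = (1.68421, -8.63158, 3.47368); divide by -8.63158 → v2 = (-0.19512, 1.00000, -0.40244)
Requested entry of v2: -32/164 = -0.1951

-0.1951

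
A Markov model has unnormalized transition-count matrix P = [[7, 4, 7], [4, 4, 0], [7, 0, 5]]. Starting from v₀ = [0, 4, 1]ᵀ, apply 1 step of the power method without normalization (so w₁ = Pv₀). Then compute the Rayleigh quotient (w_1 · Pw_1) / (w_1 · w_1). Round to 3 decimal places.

λ ≈ 11.612

w1 = Pv₀ = (7·0 + 4·4 + 7·1; 4·0 + 4·4 + 0·1; 7·0 + 0·4 + 5·1) = (23, 16, 5)
Pw1 = (260, 156, 186)
w1·Pw1 = 23·260 + 16·156 + 5·186 = 9406; w1·w1 = 23·23 + 16·16 + 5·5 = 810
λ ≈ 9406/810 = 11.612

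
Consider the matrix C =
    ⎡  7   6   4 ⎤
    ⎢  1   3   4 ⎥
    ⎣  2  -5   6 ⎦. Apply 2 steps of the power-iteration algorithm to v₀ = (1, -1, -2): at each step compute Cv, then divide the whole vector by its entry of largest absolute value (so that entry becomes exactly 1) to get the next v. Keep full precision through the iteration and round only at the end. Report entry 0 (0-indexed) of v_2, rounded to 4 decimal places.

Cv0 = (-7.00000, -10.00000, -5.00000); divide by -10.00000 → v1 = (0.70000, 1.00000, 0.50000)
Cv1 = (12.90000, 5.70000, -0.60000); divide by 12.90000 → v2 = (1.00000, 0.44186, -0.04651)
Requested entry of v2: -129/-129 = 1.0000

1.0000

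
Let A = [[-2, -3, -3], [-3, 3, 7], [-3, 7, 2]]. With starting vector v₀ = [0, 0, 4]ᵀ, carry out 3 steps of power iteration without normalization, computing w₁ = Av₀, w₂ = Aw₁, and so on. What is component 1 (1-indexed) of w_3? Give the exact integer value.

w1 = Av₀ = ((-2)·0 + (-3)·0 + (-3)·4; (-3)·0 + 3·0 + 7·4; (-3)·0 + 7·0 + 2·4) = (-12, 28, 8)
w2 = Aw1 = ((-2)·(-12) + (-3)·28 + (-3)·8; (-3)·(-12) + 3·28 + 7·8; (-3)·(-12) + 7·28 + 2·8) = (-84, 176, 248)
w3 = Aw2 = (-1104, 2516, 1980)
The requested component of w3 is -1104.

-1104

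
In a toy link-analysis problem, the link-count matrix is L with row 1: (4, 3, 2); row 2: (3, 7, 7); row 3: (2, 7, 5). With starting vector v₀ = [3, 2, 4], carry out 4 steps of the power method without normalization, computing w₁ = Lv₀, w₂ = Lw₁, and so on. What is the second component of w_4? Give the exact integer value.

w1 = Lv₀ = (26, 51, 40)
w2 = Lw1 = (337, 715, 609)
w3 = Lw2 = (4711, 10279, 8724)
w4 = Lw3 = (67129, 147154, 124995)
The requested component of w4 is 147154.

147154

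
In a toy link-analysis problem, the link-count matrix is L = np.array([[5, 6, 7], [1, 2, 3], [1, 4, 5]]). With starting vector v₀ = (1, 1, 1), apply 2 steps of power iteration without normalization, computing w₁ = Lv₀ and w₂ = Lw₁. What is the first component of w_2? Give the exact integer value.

w1 = Lv₀ = (5·1 + 6·1 + 7·1; 1·1 + 2·1 + 3·1; 1·1 + 4·1 + 5·1) = (18, 6, 10)
w2 = Lw1 = (5·18 + 6·6 + 7·10; 1·18 + 2·6 + 3·10; 1·18 + 4·6 + 5·10) = (196, 60, 92)
The requested component of w2 is 196.

196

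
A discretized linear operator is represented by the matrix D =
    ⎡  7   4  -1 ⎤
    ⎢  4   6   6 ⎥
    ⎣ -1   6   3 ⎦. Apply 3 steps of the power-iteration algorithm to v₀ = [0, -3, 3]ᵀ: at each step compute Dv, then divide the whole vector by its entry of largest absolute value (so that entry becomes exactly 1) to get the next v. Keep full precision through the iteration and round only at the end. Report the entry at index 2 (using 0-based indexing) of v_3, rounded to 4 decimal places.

Dv0 = (-15.00000, 0.00000, -9.00000); divide by -15.00000 → v1 = (1.00000, 0.00000, 0.60000)
Dv1 = (6.40000, 7.60000, 0.80000); divide by 7.60000 → v2 = (0.84211, 1.00000, 0.10526)
Dv2 = (9.78947, 10.00000, 5.47368); divide by 10.00000 → v3 = (0.97895, 1.00000, 0.54737)
Requested entry of v3: -624/-1140 = 0.5474

0.5474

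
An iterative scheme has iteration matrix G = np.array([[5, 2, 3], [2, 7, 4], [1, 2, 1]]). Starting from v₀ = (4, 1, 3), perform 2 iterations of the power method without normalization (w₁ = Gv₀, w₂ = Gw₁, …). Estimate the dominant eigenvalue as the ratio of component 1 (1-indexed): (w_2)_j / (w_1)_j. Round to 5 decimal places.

λ ≈ 7.61290

w1 = Gv₀ = (5·4 + 2·1 + 3·3; 2·4 + 7·1 + 4·3; 1·4 + 2·1 + 1·3) = (31, 27, 9)
w2 = Gw1 = (5·31 + 2·27 + 3·9; 2·31 + 7·27 + 4·9; 1·31 + 2·27 + 1·9) = (236, 287, 94)
Ratio at component: 236 / 31 = 7.61290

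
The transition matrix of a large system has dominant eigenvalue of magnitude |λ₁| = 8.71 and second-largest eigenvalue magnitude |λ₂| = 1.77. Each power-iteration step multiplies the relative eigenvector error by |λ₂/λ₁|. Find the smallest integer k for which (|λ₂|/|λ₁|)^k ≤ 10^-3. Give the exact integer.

|λ₂/λ₁| = 1.77/8.71 = 0.20321
Need k ≥ ln(10^-3) / ln(0.20321) = -6.9078 / -1.5935 ≈ 4.335
Smallest integer k satisfying the bound: 5

5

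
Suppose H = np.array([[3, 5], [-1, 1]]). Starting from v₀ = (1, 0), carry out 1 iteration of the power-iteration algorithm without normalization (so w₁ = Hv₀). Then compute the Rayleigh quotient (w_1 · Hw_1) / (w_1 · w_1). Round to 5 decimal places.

1.60000

w1 = Hv₀ = (3, -1)
Hw1 = (4, -4)
w1·Hw1 = 3·4 + (-1)·(-4) = 16; w1·w1 = 3·3 + (-1)·(-1) = 10
λ ≈ 16/10 = 1.60000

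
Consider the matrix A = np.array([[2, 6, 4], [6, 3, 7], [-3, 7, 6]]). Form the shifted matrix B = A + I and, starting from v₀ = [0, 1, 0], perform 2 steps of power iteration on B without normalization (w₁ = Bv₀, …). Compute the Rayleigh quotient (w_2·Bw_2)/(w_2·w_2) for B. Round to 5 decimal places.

B = A + I has rows (3, 6, 4); (6, 4, 7); (-3, 7, 7)
w1 = Bv₀ = (3·0 + 6·1 + 4·0; 6·0 + 4·1 + 7·0; (-3)·0 + 7·1 + 7·0) = (6, 4, 7)
w2 = Bw1 = (3·6 + 6·4 + 4·7; 6·6 + 4·4 + 7·7; (-3)·6 + 7·4 + 7·7) = (70, 101, 59)
Bw2 = (1052, 1237, 910)
w2·Bw2 = 252267; w2·w2 = 18582; μ ≈ 252267/18582 = 13.57588

μ ≈ 13.57588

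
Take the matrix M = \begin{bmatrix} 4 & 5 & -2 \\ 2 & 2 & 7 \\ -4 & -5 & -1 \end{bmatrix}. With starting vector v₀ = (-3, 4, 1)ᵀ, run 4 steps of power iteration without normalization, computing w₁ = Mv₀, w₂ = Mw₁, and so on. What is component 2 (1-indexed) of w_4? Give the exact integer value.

-879

w1 = Mv₀ = (4·(-3) + 5·4 + (-2)·1; 2·(-3) + 2·4 + 7·1; (-4)·(-3) + (-5)·4 + (-1)·1) = (6, 9, -9)
w2 = Mw1 = (4·6 + 5·9 + (-2)·(-9); 2·6 + 2·9 + 7·(-9); (-4)·6 + (-5)·9 + (-1)·(-9)) = (87, -33, -60)
w3 = Mw2 = (303, -312, -123)
w4 = Mw3 = (-102, -879, 471)
The requested component of w4 is -879.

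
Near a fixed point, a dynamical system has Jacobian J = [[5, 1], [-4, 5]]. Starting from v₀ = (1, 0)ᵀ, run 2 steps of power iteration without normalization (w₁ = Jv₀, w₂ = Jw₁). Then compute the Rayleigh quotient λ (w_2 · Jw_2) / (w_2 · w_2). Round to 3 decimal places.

λ ≈ 6.235

w1 = Jv₀ = (5, -4)
w2 = Jw1 = (21, -40)
Jw2 = (65, -284)
w2·Jw2 = 21·65 + (-40)·(-284) = 12725; w2·w2 = 21·21 + (-40)·(-40) = 2041
λ ≈ 12725/2041 = 6.235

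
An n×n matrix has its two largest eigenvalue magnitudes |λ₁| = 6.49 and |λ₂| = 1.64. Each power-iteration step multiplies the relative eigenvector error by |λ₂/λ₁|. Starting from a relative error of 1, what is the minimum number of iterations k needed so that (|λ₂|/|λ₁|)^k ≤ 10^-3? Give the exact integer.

|λ₂/λ₁| = 1.64/6.49 = 0.25270
Need k ≥ ln(10^-3) / ln(0.25270) = -6.9078 / -1.3756 ≈ 5.022
Smallest integer k satisfying the bound: 6

6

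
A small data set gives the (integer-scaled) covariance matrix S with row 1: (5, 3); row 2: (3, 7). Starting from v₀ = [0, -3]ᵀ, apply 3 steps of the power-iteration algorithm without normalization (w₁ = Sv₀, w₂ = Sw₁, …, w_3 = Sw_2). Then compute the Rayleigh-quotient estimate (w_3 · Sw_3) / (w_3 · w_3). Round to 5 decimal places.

9.15938

w1 = Sv₀ = (5·0 + 3·(-3); 3·0 + 7·(-3)) = (-9, -21)
w2 = Sw1 = (5·(-9) + 3·(-21); 3·(-9) + 7·(-21)) = (-108, -174)
w3 = Sw2 = (-1062, -1542)
Sw3 = (-9936, -13980)
w3·Sw3 = (-1062)·(-9936) + (-1542)·(-13980) = 32109192; w3·w3 = (-1062)·(-1062) + (-1542)·(-1542) = 3505608
λ ≈ 32109192/3505608 = 9.15938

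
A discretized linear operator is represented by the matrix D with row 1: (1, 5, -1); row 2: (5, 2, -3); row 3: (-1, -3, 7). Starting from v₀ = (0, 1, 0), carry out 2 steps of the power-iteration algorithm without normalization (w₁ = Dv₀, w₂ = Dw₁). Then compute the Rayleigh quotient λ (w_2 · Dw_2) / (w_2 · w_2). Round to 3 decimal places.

9.193

w1 = Dv₀ = (1·0 + 5·1 + (-1)·0; 5·0 + 2·1 + (-3)·0; (-1)·0 + (-3)·1 + 7·0) = (5, 2, -3)
w2 = Dw1 = (1·5 + 5·2 + (-1)·(-3); 5·5 + 2·2 + (-3)·(-3); (-1)·5 + (-3)·2 + 7·(-3)) = (18, 38, -32)
Dw2 = (240, 262, -356)
w2·Dw2 = 18·240 + 38·262 + (-32)·(-356) = 25668; w2·w2 = 18·18 + 38·38 + (-32)·(-32) = 2792
λ ≈ 25668/2792 = 9.193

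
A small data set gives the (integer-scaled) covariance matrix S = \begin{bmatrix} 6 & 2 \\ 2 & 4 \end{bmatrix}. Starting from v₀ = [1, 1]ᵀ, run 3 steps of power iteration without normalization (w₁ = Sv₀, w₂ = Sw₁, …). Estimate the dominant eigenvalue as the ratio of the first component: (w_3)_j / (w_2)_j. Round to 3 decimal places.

w1 = Sv₀ = (8, 6)
w2 = Sw1 = (60, 40)
w3 = Sw2 = (440, 280)
Ratio at component: 440 / 60 = 7.333

7.333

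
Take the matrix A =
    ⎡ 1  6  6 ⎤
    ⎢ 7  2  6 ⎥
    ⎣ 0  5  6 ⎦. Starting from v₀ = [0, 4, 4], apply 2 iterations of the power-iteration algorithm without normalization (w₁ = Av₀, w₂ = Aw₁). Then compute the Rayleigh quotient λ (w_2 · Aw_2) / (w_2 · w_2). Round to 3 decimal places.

12.512

w1 = Av₀ = (1·0 + 6·4 + 6·4; 7·0 + 2·4 + 6·4; 0·0 + 5·4 + 6·4) = (48, 32, 44)
w2 = Aw1 = (1·48 + 6·32 + 6·44; 7·48 + 2·32 + 6·44; 0·48 + 5·32 + 6·44) = (504, 664, 424)
Aw2 = (7032, 7400, 5864)
w2·Aw2 = 504·7032 + 664·7400 + 424·5864 = 10944064; w2·w2 = 504·504 + 664·664 + 424·424 = 874688
λ ≈ 10944064/874688 = 12.512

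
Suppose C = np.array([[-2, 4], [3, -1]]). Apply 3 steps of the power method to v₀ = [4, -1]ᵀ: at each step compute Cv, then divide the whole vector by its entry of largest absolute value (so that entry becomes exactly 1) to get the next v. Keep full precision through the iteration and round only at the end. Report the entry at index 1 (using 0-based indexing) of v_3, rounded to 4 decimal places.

-0.7960

Cv0 = (-12.00000, 13.00000); divide by 13.00000 → v1 = (-0.92308, 1.00000)
Cv1 = (5.84615, -3.76923); divide by 5.84615 → v2 = (1.00000, -0.64474)
Cv2 = (-4.57895, 3.64474); divide by -4.57895 → v3 = (1.00000, -0.79598)
Requested entry of v3: 277/-348 = -0.7960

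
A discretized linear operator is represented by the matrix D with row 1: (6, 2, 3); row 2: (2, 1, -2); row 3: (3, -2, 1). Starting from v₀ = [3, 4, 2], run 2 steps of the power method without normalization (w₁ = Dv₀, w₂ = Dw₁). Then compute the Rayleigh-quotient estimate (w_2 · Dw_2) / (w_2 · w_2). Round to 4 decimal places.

w1 = Dv₀ = (6·3 + 2·4 + 3·2; 2·3 + 1·4 + (-2)·2; 3·3 + (-2)·4 + 1·2) = (32, 6, 3)
w2 = Dw1 = (6·32 + 2·6 + 3·3; 2·32 + 1·6 + (-2)·3; 3·32 + (-2)·6 + 1·3) = (213, 64, 87)
Dw2 = (1667, 316, 598)
w2·Dw2 = 213·1667 + 64·316 + 87·598 = 427321; w2·w2 = 213·213 + 64·64 + 87·87 = 57034
λ ≈ 427321/57034 = 7.4924

7.4924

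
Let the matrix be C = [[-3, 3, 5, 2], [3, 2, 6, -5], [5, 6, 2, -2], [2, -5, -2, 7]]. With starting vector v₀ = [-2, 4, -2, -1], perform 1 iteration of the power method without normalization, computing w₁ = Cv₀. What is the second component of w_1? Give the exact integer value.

-5

w1 = Cv₀ = (6, -5, 12, -27)
The requested component of w1 is -5.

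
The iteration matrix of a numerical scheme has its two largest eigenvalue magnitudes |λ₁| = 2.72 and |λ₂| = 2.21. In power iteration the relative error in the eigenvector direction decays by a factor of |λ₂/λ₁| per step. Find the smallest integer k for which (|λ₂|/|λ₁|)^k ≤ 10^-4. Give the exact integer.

45

|λ₂/λ₁| = 2.21/2.72 = 0.81250
Need k ≥ ln(10^-4) / ln(0.81250) = -9.2103 / -0.2076 ≈ 44.357
Smallest integer k satisfying the bound: 45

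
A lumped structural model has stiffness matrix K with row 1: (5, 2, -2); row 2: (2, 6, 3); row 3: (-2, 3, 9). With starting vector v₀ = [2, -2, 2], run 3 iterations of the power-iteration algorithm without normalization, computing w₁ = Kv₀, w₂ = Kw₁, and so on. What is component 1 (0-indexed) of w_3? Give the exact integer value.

w1 = Kv₀ = (5·2 + 2·(-2) + (-2)·2; 2·2 + 6·(-2) + 3·2; (-2)·2 + 3·(-2) + 9·2) = (2, -2, 8)
w2 = Kw1 = (5·2 + 2·(-2) + (-2)·8; 2·2 + 6·(-2) + 3·8; (-2)·2 + 3·(-2) + 9·8) = (-10, 16, 62)
w3 = Kw2 = (-142, 262, 626)
The requested component of w3 is 262.

262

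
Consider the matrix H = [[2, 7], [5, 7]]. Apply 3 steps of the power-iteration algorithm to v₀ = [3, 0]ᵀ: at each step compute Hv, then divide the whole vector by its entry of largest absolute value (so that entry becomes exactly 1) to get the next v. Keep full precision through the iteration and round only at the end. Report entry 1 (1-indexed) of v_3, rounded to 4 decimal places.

0.7706

Hv0 = (6.00000, 15.00000); divide by 15.00000 → v1 = (0.40000, 1.00000)
Hv1 = (7.80000, 9.00000); divide by 9.00000 → v2 = (0.86667, 1.00000)
Hv2 = (8.73333, 11.33333); divide by 11.33333 → v3 = (0.77059, 1.00000)
Requested entry of v3: 1179/1530 = 0.7706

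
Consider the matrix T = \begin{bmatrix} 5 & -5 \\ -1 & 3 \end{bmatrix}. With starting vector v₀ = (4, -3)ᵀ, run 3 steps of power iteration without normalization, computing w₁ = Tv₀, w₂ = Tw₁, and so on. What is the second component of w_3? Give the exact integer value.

-462

w1 = Tv₀ = (35, -13)
w2 = Tw1 = (240, -74)
w3 = Tw2 = (1570, -462)
The requested component of w3 is -462.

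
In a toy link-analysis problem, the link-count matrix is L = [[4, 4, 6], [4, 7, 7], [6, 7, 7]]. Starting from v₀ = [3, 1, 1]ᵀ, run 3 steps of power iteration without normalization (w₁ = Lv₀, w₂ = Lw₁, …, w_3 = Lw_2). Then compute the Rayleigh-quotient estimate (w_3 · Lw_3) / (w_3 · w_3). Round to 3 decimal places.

w1 = Lv₀ = (22, 26, 32)
w2 = Lw1 = (384, 494, 538)
w3 = Lw2 = (6740, 8760, 9528)
Lw3 = (119168, 154976, 168456)
w3·Lw3 = 6740·119168 + 8760·154976 + 9528·168456 = 3765830848; w3·w3 = 6740·6740 + 8760·8760 + 9528·9528 = 212947984
λ ≈ 3765830848/212947984 = 17.684

λ ≈ 17.684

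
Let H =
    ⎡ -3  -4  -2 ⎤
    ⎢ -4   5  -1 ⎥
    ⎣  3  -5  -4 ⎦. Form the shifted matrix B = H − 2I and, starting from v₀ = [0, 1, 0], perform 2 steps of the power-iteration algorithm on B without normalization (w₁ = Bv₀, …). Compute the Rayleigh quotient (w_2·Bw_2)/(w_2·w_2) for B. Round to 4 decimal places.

B = H − 2I has rows (-5, -4, -2); (-4, 3, -1); (3, -5, -6)
w1 = Bv₀ = (-4, 3, -5)
w2 = Bw1 = (18, 30, 3)
Bw2 = (-216, 15, -114)
w2·Bw2 = -3780; w2·w2 = 1233; μ ≈ -3780/1233 = -3.0657

μ ≈ -3.0657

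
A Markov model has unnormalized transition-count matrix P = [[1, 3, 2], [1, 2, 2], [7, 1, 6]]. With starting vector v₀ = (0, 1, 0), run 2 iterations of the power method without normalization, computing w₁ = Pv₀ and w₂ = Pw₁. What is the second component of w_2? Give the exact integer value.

w1 = Pv₀ = (1·0 + 3·1 + 2·0; 1·0 + 2·1 + 2·0; 7·0 + 1·1 + 6·0) = (3, 2, 1)
w2 = Pw1 = (1·3 + 3·2 + 2·1; 1·3 + 2·2 + 2·1; 7·3 + 1·2 + 6·1) = (11, 9, 29)
The requested component of w2 is 9.

9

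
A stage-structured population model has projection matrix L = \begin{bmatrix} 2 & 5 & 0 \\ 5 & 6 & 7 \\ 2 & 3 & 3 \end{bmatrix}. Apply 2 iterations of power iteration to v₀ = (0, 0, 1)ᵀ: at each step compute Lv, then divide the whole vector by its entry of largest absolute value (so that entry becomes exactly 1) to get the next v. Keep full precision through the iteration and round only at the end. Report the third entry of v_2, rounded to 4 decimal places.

Lv0 = (0.00000, 7.00000, 3.00000); divide by 7.00000 → v1 = (0.00000, 1.00000, 0.42857)
Lv1 = (5.00000, 9.00000, 4.28571); divide by 9.00000 → v2 = (0.55556, 1.00000, 0.47619)
Requested entry of v2: 30/63 = 0.4762

0.4762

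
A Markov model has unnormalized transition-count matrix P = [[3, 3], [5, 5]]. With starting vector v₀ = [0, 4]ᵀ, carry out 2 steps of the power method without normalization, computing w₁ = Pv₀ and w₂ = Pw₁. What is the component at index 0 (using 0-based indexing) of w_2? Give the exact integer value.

96

w1 = Pv₀ = (3·0 + 3·4; 5·0 + 5·4) = (12, 20)
w2 = Pw1 = (3·12 + 3·20; 5·12 + 5·20) = (96, 160)
The requested component of w2 is 96.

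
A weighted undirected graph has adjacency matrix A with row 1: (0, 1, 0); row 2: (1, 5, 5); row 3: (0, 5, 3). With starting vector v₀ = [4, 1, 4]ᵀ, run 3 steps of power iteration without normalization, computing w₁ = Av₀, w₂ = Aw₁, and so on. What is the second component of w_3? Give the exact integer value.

w1 = Av₀ = (0·4 + 1·1 + 0·4; 1·4 + 5·1 + 5·4; 0·4 + 5·1 + 3·4) = (1, 29, 17)
w2 = Aw1 = (0·1 + 1·29 + 0·17; 1·1 + 5·29 + 5·17; 0·1 + 5·29 + 3·17) = (29, 231, 196)
w3 = Aw2 = (231, 2164, 1743)
The requested component of w3 is 2164.

2164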